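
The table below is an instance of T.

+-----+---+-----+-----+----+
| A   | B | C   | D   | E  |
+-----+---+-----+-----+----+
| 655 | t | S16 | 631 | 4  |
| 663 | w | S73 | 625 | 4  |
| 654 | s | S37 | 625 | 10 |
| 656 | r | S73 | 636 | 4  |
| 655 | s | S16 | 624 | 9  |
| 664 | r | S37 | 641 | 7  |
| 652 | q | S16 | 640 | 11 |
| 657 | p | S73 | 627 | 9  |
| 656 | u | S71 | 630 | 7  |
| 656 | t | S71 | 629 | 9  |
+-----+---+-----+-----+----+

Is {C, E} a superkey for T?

No

Two distinct rows share (C=S73, E=4), so {C, E} does not determine every attribute — not a superkey.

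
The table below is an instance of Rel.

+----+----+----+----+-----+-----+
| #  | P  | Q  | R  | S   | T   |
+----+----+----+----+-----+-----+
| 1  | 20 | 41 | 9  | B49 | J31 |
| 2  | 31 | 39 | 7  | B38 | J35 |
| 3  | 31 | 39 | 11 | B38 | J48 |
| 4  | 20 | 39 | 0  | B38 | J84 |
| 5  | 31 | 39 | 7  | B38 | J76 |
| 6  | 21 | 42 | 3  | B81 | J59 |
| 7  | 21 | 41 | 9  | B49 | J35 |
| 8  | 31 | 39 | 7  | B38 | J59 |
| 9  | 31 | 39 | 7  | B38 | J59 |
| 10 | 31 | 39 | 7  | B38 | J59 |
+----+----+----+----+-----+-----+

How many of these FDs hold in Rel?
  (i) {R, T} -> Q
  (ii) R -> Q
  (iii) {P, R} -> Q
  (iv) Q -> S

(i) {R, T} -> Q: every LHS value maps to a single RHS value — holds.
(ii) R -> Q: every LHS value maps to a single RHS value — holds.
(iii) {P, R} -> Q: every LHS value maps to a single RHS value — holds.
(iv) Q -> S: every LHS value maps to a single RHS value — holds.
4 of the 4 dependencies hold.

4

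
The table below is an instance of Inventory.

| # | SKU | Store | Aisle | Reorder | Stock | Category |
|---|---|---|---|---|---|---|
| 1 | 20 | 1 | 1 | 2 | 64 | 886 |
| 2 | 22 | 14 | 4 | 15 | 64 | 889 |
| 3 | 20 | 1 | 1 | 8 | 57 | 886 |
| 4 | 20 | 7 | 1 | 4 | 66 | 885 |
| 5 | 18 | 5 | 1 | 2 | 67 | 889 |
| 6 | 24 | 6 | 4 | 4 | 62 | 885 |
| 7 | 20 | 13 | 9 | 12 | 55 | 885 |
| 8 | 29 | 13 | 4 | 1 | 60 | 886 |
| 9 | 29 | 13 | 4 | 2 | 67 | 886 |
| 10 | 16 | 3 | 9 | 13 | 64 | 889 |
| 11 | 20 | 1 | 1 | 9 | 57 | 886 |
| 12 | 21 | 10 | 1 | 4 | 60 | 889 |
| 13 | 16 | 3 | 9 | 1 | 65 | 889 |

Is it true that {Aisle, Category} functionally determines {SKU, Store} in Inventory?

No

(Aisle=1, Category=886): rows 1, 3, 11 → {SKU,Store} = (20, 1), (20, 1), (20, 1) ✓
(Aisle=4, Category=889): row 2 → {SKU,Store} = (22, 14) ✓
(Aisle=1, Category=885): row 4 → {SKU,Store} = (20, 7) ✓
(Aisle=1, Category=889): rows 5, 12 → {SKU,Store} takes values {(18, 5), (21, 10)} — violation
(Aisle=4, Category=885): row 6 → {SKU,Store} = (24, 6) ✓
(Aisle=9, Category=885): row 7 → {SKU,Store} = (20, 13) ✓
(Aisle=4, Category=886): rows 8, 9 → {SKU,Store} = (29, 13), (29, 13) ✓
(Aisle=9, Category=889): rows 10, 13 → {SKU,Store} = (16, 3), (16, 3) ✓
Two rows agree on {Aisle, Category} but differ on {SKU, Store}, so {Aisle, Category} -> {SKU, Store} does not hold.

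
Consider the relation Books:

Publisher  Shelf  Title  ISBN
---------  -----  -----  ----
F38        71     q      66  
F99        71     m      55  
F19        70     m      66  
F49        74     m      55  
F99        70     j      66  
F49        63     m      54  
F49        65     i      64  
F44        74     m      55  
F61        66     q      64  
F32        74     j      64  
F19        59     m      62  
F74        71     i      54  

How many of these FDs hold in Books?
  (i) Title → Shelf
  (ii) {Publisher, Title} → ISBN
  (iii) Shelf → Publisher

(i) Title → Shelf: Title=q: 2 rows → Shelf takes values {71, 66} — violation; Title=m: 6 rows → Shelf takes values {71, 70, 74, 63, 59} — violation; Title=j: 2 rows → Shelf takes values {70, 74} — violation; Title=i: 2 rows → Shelf takes values {65, 71} — violation — fails.
(ii) {Publisher, Title} → ISBN: (Publisher=F19, Title=m): 2 rows → ISBN takes values {66, 62} — violation; (Publisher=F49, Title=m): 2 rows → ISBN takes values {55, 54} — violation — fails.
(iii) Shelf → Publisher: Shelf=71: 3 rows → Publisher takes values {F38, F99, F74} — violation; Shelf=70: 2 rows → Publisher takes values {F19, F99} — violation; Shelf=74: 3 rows → Publisher takes values {F49, F44, F32} — violation — fails.
None of the 3 dependencies hold.

0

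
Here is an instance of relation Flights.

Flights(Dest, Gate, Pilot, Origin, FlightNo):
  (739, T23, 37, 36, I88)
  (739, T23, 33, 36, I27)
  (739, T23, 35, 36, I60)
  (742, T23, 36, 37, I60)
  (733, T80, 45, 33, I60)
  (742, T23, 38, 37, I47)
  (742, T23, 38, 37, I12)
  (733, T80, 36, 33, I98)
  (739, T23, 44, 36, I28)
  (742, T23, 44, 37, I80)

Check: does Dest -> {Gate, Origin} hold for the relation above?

Dest=739: 4 rows → {Gate,Origin} = (T23, 36), (T23, 36), (T23, 36), (T23, 36) ✓
Dest=742: 4 rows → {Gate,Origin} = (T23, 37), (T23, 37), (T23, 37), (T23, 37) ✓
Dest=733: 2 rows → {Gate,Origin} = (T80, 33), (T80, 33) ✓
Every Dest value is associated with a single {Gate, Origin} value, so Dest -> {Gate, Origin} holds.

Yes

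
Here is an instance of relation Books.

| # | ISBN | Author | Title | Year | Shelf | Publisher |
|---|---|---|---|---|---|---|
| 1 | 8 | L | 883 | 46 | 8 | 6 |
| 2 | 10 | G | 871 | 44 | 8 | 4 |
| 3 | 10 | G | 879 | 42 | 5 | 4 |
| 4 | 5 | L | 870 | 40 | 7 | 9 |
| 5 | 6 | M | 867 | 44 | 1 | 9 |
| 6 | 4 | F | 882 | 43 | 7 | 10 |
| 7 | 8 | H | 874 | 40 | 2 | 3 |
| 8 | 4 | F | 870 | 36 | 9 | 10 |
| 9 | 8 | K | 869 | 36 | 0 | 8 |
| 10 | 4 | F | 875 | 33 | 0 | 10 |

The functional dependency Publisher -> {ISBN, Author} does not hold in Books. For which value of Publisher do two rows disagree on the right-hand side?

9

Publisher=6: row 1 → {ISBN,Author} = (8, L) ✓
Publisher=4: rows 2, 3 → {ISBN,Author} = (10, G), (10, G) ✓
Publisher=9: rows 4, 5 → {ISBN,Author} takes values {(5, L), (6, M)} — violation
Publisher=10: rows 6, 8, 10 → {ISBN,Author} = (4, F), (4, F), (4, F) ✓
Publisher=3: row 7 → {ISBN,Author} = (8, H) ✓
Publisher=8: row 9 → {ISBN,Author} = (8, K) ✓
The only Publisher value with inconsistent RHS is Publisher=9.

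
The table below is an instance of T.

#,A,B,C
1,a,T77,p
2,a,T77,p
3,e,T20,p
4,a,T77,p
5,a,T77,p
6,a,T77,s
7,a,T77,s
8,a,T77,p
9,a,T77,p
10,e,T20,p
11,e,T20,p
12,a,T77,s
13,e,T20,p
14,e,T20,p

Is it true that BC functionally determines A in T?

(B=T77, C=p): rows 1, 2, 4, 5, 8, 9 → A = a, a, a, a, a, a ✓
(B=T20, C=p): rows 3, 10, 11, 13, 14 → A = e, e, e, e, e ✓
(B=T77, C=s): rows 6, 7, 12 → A = a, a, a ✓
Every BC value is associated with a single A value, so BC → A holds.

Yes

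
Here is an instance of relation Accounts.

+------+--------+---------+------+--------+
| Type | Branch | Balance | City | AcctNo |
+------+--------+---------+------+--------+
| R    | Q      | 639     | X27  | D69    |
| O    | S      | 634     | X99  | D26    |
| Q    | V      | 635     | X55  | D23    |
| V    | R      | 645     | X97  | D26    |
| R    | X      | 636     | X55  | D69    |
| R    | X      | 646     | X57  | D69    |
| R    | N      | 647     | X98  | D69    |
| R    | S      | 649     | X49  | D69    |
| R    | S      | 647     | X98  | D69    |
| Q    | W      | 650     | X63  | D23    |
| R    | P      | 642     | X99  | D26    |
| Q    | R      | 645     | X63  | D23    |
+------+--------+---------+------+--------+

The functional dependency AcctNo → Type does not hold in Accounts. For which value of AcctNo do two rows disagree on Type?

D26

AcctNo=D69: 6 rows → Type = R, R, R, R, R, R ✓
AcctNo=D26: 3 rows → Type takes values {O, V, R} — violation
AcctNo=D23: 3 rows → Type = Q, Q, Q ✓
The only AcctNo value with inconsistent Type is AcctNo=D26.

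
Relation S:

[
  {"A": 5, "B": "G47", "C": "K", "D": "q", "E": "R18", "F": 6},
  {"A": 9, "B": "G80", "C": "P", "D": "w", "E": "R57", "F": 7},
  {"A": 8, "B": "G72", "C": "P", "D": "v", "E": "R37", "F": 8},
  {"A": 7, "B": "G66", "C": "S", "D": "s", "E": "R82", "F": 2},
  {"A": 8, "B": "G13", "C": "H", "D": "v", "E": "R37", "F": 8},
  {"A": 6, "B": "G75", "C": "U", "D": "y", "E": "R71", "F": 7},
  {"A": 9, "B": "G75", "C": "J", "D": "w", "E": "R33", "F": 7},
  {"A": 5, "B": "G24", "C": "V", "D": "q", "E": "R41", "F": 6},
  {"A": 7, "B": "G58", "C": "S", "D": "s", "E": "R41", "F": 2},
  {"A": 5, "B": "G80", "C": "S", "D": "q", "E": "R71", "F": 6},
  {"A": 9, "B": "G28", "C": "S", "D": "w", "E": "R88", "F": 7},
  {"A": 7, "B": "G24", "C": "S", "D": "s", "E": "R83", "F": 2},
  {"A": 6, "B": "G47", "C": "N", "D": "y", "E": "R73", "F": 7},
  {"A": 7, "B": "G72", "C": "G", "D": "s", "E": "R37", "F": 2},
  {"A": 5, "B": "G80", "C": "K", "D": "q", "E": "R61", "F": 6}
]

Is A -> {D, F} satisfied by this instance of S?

Yes

A=5: 4 rows → {D,F} = (q, 6), (q, 6), (q, 6), (q, 6) ✓
A=9: 3 rows → {D,F} = (w, 7), (w, 7), (w, 7) ✓
A=8: 2 rows → {D,F} = (v, 8), (v, 8) ✓
A=7: 4 rows → {D,F} = (s, 2), (s, 2), (s, 2), (s, 2) ✓
A=6: 2 rows → {D,F} = (y, 7), (y, 7) ✓
Every A value is associated with a single {D, F} value, so A -> {D, F} holds.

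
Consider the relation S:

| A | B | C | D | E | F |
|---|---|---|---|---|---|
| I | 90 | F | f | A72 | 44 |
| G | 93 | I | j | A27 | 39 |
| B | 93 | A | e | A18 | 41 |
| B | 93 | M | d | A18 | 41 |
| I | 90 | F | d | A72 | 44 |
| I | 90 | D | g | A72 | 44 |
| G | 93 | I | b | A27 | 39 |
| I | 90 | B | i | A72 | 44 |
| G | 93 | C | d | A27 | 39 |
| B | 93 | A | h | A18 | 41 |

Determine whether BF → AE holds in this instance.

(B=90, F=44): 4 rows → {A,E} = (I, A72), (I, A72), (I, A72), (I, A72) ✓
(B=93, F=39): 3 rows → {A,E} = (G, A27), (G, A27), (G, A27) ✓
(B=93, F=41): 3 rows → {A,E} = (B, A18), (B, A18), (B, A18) ✓
Every BF value is associated with a single AE value, so BF → AE holds.

Yes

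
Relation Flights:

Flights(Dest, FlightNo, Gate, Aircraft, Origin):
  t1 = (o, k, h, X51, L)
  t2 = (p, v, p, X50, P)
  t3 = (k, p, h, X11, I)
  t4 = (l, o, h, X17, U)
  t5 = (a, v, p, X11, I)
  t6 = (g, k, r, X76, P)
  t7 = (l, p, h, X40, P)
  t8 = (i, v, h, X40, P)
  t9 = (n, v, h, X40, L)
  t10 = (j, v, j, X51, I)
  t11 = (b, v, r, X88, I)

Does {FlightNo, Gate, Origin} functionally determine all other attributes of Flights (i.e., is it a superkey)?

All 11 rows have distinct {FlightNo, Gate, Origin} values, so {FlightNo, Gate, Origin} → (all attributes) holds and {FlightNo, Gate, Origin} is a superkey.

Yes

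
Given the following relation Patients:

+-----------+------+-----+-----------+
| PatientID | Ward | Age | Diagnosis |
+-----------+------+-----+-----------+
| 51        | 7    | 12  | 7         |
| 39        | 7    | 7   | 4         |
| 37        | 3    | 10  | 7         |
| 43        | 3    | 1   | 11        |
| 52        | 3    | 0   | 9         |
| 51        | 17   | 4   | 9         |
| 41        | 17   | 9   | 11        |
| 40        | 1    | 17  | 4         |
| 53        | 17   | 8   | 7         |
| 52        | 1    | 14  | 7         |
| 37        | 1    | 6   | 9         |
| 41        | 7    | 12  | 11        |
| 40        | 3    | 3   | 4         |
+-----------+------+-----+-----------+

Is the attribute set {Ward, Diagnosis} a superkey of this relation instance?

Yes

All 13 rows have distinct {Ward, Diagnosis} values, so {Ward, Diagnosis} → (all attributes) holds and {Ward, Diagnosis} is a superkey.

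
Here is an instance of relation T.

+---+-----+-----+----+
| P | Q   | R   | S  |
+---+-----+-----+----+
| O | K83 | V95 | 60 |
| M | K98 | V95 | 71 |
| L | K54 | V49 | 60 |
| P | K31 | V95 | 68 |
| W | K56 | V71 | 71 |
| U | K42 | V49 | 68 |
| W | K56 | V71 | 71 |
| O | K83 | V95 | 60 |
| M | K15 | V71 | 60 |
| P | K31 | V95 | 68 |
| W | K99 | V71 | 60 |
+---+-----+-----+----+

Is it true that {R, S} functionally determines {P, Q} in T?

(R=V95, S=60): 2 rows → {P,Q} = (O, K83), (O, K83) ✓
(R=V95, S=71): 1 row → {P,Q} = (M, K98) ✓
(R=V49, S=60): 1 row → {P,Q} = (L, K54) ✓
(R=V95, S=68): 2 rows → {P,Q} = (P, K31), (P, K31) ✓
(R=V71, S=71): 2 rows → {P,Q} = (W, K56), (W, K56) ✓
(R=V49, S=68): 1 row → {P,Q} = (U, K42) ✓
(R=V71, S=60): 2 rows → {P,Q} takes values {(M, K15), (W, K99)} — violation
Two rows agree on {R, S} but differ on {P, Q}, so {R, S} → {P, Q} does not hold.

No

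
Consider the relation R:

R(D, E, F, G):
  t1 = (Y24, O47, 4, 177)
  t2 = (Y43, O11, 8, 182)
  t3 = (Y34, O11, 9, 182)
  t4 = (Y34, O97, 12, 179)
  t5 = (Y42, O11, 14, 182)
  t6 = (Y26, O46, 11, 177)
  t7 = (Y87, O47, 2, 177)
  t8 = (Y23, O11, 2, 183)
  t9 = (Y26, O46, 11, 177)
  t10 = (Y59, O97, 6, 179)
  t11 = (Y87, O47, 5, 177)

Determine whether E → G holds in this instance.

E=O47: rows 1, 7, 11 → G = 177, 177, 177 ✓
E=O11: rows 2, 3, 5, 8 → G takes values {182, 183} — violation
E=O97: rows 4, 10 → G = 179, 179 ✓
E=O46: rows 6, 9 → G = 177, 177 ✓
Two rows agree on E but differ on G, so E → G does not hold.

No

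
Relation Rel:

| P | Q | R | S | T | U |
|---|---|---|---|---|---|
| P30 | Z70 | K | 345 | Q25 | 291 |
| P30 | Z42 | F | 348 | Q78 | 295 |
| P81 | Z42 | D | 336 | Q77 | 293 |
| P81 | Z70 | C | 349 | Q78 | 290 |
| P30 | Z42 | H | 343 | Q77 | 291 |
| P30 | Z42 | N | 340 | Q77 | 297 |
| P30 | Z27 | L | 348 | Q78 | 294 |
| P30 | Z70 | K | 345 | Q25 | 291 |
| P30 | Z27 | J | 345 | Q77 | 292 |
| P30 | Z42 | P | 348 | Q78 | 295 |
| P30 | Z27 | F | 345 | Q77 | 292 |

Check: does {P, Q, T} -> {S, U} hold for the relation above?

No

(P=P30, Q=Z70, T=Q25): 2 rows → {S,U} = (345, 291), (345, 291) ✓
(P=P30, Q=Z42, T=Q78): 2 rows → {S,U} = (348, 295), (348, 295) ✓
(P=P81, Q=Z42, T=Q77): 1 row → {S,U} = (336, 293) ✓
(P=P81, Q=Z70, T=Q78): 1 row → {S,U} = (349, 290) ✓
(P=P30, Q=Z42, T=Q77): 2 rows → {S,U} takes values {(343, 291), (340, 297)} — violation
(P=P30, Q=Z27, T=Q78): 1 row → {S,U} = (348, 294) ✓
(P=P30, Q=Z27, T=Q77): 2 rows → {S,U} = (345, 292), (345, 292) ✓
Two rows agree on {P, Q, T} but differ on {S, U}, so {P, Q, T} -> {S, U} does not hold.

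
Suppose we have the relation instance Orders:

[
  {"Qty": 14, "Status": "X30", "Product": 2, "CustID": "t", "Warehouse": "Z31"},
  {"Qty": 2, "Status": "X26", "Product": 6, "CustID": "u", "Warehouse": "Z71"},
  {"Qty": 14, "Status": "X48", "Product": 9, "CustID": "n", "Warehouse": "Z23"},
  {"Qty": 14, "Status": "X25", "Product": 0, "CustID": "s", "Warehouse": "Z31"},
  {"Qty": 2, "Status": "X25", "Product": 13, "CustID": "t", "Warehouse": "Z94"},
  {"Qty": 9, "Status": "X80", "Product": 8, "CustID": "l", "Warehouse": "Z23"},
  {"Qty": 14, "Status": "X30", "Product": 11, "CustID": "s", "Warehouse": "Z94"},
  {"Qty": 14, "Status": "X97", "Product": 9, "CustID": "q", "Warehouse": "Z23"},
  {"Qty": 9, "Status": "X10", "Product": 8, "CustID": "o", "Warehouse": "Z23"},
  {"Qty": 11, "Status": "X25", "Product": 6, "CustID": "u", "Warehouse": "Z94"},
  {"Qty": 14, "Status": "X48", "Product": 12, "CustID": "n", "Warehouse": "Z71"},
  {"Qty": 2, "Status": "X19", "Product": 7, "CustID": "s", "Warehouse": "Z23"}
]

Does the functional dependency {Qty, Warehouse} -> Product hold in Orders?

No

(Qty=14, Warehouse=Z31): 2 rows → Product takes values {2, 0} — violation
(Qty=2, Warehouse=Z71): 1 row → Product = 6 ✓
(Qty=14, Warehouse=Z23): 2 rows → Product = 9, 9 ✓
(Qty=2, Warehouse=Z94): 1 row → Product = 13 ✓
(Qty=9, Warehouse=Z23): 2 rows → Product = 8, 8 ✓
(Qty=14, Warehouse=Z94): 1 row → Product = 11 ✓
(Qty=11, Warehouse=Z94): 1 row → Product = 6 ✓
(Qty=14, Warehouse=Z71): 1 row → Product = 12 ✓
(Qty=2, Warehouse=Z23): 1 row → Product = 7 ✓
Two rows agree on {Qty, Warehouse} but differ on Product, so {Qty, Warehouse} -> Product does not hold.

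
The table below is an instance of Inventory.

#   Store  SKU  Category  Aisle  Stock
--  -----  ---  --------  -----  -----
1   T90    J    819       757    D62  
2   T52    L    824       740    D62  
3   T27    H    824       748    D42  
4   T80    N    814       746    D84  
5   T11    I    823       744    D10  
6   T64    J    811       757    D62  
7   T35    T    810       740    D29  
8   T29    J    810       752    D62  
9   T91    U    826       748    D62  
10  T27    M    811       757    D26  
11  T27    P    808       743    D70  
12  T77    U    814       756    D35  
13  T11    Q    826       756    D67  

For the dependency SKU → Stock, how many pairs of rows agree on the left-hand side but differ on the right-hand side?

1

SKU=J: all 3 rows agree on Stock — 0 pairs.
SKU=U: violating pairs (9,12) — 1 pair.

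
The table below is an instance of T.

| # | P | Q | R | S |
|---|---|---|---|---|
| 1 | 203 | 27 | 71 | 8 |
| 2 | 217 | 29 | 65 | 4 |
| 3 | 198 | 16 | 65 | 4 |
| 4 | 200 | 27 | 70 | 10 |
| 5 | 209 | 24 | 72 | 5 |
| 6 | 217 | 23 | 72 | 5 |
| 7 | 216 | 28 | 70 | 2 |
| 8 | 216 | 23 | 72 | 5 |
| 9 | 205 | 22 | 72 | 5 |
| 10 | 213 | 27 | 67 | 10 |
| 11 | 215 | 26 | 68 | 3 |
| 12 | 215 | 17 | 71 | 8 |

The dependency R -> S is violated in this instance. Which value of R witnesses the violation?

R=71: rows 1, 12 → S = 8, 8 ✓
R=65: rows 2, 3 → S = 4, 4 ✓
R=70: rows 4, 7 → S takes values {10, 2} — violation
R=72: rows 5, 6, 8, 9 → S = 5, 5, 5, 5 ✓
R=67: row 10 → S = 10 ✓
R=68: row 11 → S = 3 ✓
The only R value with inconsistent S is R=70.

70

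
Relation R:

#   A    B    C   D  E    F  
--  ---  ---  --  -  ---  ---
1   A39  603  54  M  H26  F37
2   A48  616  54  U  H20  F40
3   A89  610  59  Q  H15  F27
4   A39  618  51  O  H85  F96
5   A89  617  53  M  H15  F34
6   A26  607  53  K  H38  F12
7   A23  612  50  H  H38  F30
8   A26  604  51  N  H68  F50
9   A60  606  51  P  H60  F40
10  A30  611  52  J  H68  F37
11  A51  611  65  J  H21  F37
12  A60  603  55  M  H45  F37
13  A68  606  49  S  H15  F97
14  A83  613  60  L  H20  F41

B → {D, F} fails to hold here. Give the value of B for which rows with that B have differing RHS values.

606

B=603: rows 1, 12 → {D,F} = (M, F37), (M, F37) ✓
B=616: row 2 → {D,F} = (U, F40) ✓
B=610: row 3 → {D,F} = (Q, F27) ✓
B=618: row 4 → {D,F} = (O, F96) ✓
B=617: row 5 → {D,F} = (M, F34) ✓
B=607: row 6 → {D,F} = (K, F12) ✓
B=612: row 7 → {D,F} = (H, F30) ✓
B=604: row 8 → {D,F} = (N, F50) ✓
B=606: rows 9, 13 → {D,F} takes values {(P, F40), (S, F97)} — violation
B=611: rows 10, 11 → {D,F} = (J, F37), (J, F37) ✓
B=613: row 14 → {D,F} = (L, F41) ✓
The only B value with inconsistent RHS is B=606.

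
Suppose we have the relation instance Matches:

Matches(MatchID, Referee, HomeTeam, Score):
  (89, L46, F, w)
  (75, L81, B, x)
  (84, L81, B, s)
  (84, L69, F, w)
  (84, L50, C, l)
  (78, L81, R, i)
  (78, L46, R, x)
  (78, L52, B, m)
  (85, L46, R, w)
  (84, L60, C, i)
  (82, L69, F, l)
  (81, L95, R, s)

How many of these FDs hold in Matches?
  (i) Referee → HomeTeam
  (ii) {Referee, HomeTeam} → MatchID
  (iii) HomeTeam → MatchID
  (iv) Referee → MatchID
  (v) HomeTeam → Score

0

(i) Referee → HomeTeam: Referee=L46: 3 rows → HomeTeam takes values {F, R} — violation; Referee=L81: 3 rows → HomeTeam takes values {B, R} — violation — fails.
(ii) {Referee, HomeTeam} → MatchID: (Referee=L81, HomeTeam=B): 2 rows → MatchID takes values {75, 84} — violation; (Referee=L69, HomeTeam=F): 2 rows → MatchID takes values {84, 82} — violation; (Referee=L46, HomeTeam=R): 2 rows → MatchID takes values {78, 85} — violation — fails.
(iii) HomeTeam → MatchID: HomeTeam=F: 3 rows → MatchID takes values {89, 84, 82} — violation; HomeTeam=B: 3 rows → MatchID takes values {75, 84, 78} — violation; HomeTeam=R: 4 rows → MatchID takes values {78, 85, 81} — violation — fails.
(iv) Referee → MatchID: Referee=L46: 3 rows → MatchID takes values {89, 78, 85} — violation; Referee=L81: 3 rows → MatchID takes values {75, 84, 78} — violation; Referee=L69: 2 rows → MatchID takes values {84, 82} — violation — fails.
(v) HomeTeam → Score: HomeTeam=F: 3 rows → Score takes values {w, l} — violation; HomeTeam=B: 3 rows → Score takes values {x, s, m} — violation; HomeTeam=C: 2 rows → Score takes values {l, i} — violation; HomeTeam=R: 4 rows → Score takes values {i, x, w, s} — violation — fails.
None of the 5 dependencies hold.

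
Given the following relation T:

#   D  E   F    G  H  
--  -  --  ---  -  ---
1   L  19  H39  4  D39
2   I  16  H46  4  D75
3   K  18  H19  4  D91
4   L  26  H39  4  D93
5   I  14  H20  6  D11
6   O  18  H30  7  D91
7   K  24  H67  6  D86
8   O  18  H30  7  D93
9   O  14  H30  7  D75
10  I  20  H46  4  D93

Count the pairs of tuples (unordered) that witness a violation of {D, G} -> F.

0

(D=L, G=4): all 2 rows agree on F — 0 pairs.
(D=I, G=4): all 2 rows agree on F — 0 pairs.
(D=O, G=7): all 3 rows agree on F — 0 pairs.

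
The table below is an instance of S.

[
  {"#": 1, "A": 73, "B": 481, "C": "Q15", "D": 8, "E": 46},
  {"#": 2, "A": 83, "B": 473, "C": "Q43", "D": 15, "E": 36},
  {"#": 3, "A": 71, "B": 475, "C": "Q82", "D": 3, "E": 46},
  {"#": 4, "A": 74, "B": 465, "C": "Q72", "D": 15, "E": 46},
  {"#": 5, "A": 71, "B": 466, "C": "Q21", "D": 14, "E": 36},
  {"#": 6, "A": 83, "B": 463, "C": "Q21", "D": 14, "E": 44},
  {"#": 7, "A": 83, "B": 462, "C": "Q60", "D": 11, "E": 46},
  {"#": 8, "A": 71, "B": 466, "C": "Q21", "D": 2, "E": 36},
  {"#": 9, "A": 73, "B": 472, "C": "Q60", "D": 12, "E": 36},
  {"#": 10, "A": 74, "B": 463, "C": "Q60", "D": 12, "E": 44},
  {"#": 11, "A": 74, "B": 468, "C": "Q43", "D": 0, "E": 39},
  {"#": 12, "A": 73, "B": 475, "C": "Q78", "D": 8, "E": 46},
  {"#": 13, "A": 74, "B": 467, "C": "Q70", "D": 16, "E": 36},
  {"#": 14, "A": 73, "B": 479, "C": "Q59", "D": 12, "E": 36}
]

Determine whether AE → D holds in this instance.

(A=73, E=46): rows 1, 12 → D = 8, 8 ✓
(A=83, E=36): row 2 → D = 15 ✓
(A=71, E=46): row 3 → D = 3 ✓
(A=74, E=46): row 4 → D = 15 ✓
(A=71, E=36): rows 5, 8 → D takes values {14, 2} — violation
(A=83, E=44): row 6 → D = 14 ✓
(A=83, E=46): row 7 → D = 11 ✓
(A=73, E=36): rows 9, 14 → D = 12, 12 ✓
(A=74, E=44): row 10 → D = 12 ✓
(A=74, E=39): row 11 → D = 0 ✓
(A=74, E=36): row 13 → D = 16 ✓
Two rows agree on AE but differ on D, so AE → D does not hold.

No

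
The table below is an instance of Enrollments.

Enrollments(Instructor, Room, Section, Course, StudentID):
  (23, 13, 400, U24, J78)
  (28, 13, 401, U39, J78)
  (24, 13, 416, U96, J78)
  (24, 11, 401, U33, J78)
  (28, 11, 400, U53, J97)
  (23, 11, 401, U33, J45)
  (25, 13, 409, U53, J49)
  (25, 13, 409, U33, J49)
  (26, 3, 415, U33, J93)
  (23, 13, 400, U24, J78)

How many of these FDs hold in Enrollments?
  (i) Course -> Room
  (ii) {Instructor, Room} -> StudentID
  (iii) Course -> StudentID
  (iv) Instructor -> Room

1

(i) Course -> Room: Course=U33: 4 rows → Room takes values {11, 13, 3} — violation; Course=U53: 2 rows → Room takes values {11, 13} — violation — fails.
(ii) {Instructor, Room} -> StudentID: every LHS value maps to a single RHS value — holds.
(iii) Course -> StudentID: Course=U33: 4 rows → StudentID takes values {J78, J45, J49, J93} — violation; Course=U53: 2 rows → StudentID takes values {J97, J49} — violation — fails.
(iv) Instructor -> Room: Instructor=23: 3 rows → Room takes values {13, 11} — violation; Instructor=28: 2 rows → Room takes values {13, 11} — violation; Instructor=24: 2 rows → Room takes values {13, 11} — violation — fails.
1 of the 4 dependencies holds.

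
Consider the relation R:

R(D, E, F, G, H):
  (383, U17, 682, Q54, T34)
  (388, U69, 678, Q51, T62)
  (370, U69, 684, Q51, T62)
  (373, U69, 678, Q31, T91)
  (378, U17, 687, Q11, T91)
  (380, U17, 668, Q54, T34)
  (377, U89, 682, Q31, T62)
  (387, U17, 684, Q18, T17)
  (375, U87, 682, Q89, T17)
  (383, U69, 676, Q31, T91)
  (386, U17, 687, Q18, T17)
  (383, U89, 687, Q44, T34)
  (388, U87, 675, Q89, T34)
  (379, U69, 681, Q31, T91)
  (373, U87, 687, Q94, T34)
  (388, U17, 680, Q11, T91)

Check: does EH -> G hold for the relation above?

(E=U17, H=T34): 2 rows → G = Q54, Q54 ✓
(E=U69, H=T62): 2 rows → G = Q51, Q51 ✓
(E=U69, H=T91): 3 rows → G = Q31, Q31, Q31 ✓
(E=U17, H=T91): 2 rows → G = Q11, Q11 ✓
(E=U89, H=T62): 1 row → G = Q31 ✓
(E=U17, H=T17): 2 rows → G = Q18, Q18 ✓
(E=U87, H=T17): 1 row → G = Q89 ✓
(E=U89, H=T34): 1 row → G = Q44 ✓
(E=U87, H=T34): 2 rows → G takes values {Q89, Q94} — violation
Two rows agree on EH but differ on G, so EH -> G does not hold.

No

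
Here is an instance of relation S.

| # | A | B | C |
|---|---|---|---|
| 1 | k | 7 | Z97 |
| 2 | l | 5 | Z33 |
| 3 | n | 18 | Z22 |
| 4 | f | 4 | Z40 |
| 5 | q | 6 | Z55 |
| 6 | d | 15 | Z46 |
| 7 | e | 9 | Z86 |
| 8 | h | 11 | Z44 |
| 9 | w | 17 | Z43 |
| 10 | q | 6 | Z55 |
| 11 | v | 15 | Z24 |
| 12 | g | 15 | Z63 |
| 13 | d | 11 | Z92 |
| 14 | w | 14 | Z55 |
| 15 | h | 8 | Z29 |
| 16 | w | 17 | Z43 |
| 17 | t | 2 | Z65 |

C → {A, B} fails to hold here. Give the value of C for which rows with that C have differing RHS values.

C=Z97: row 1 → {A,B} = (k, 7) ✓
C=Z33: row 2 → {A,B} = (l, 5) ✓
C=Z22: row 3 → {A,B} = (n, 18) ✓
C=Z40: row 4 → {A,B} = (f, 4) ✓
C=Z55: rows 5, 10, 14 → {A,B} takes values {(q, 6), (w, 14)} — violation
C=Z46: row 6 → {A,B} = (d, 15) ✓
C=Z86: row 7 → {A,B} = (e, 9) ✓
C=Z44: row 8 → {A,B} = (h, 11) ✓
C=Z43: rows 9, 16 → {A,B} = (w, 17), (w, 17) ✓
C=Z24: row 11 → {A,B} = (v, 15) ✓
C=Z63: row 12 → {A,B} = (g, 15) ✓
C=Z92: row 13 → {A,B} = (d, 11) ✓
C=Z29: row 15 → {A,B} = (h, 8) ✓
C=Z65: row 17 → {A,B} = (t, 2) ✓
The only C value with inconsistent RHS is C=Z55.

Z55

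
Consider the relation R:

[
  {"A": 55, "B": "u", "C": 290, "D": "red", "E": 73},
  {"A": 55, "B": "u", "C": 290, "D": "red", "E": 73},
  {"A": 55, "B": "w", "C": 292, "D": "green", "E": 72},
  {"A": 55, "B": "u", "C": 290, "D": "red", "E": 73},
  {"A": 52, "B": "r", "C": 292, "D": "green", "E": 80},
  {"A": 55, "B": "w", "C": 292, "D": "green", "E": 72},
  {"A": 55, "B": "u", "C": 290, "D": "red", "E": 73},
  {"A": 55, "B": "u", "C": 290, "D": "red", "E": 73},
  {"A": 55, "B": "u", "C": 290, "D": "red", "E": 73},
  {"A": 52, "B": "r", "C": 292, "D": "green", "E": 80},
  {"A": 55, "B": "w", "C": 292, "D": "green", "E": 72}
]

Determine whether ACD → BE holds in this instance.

(A=55, C=290, D=red): 6 rows → {B,E} = (u, 73), (u, 73), (u, 73), (u, 73), (u, 73), (u, 73) ✓
(A=55, C=292, D=green): 3 rows → {B,E} = (w, 72), (w, 72), (w, 72) ✓
(A=52, C=292, D=green): 2 rows → {B,E} = (r, 80), (r, 80) ✓
Every ACD value is associated with a single BE value, so ACD → BE holds.

Yes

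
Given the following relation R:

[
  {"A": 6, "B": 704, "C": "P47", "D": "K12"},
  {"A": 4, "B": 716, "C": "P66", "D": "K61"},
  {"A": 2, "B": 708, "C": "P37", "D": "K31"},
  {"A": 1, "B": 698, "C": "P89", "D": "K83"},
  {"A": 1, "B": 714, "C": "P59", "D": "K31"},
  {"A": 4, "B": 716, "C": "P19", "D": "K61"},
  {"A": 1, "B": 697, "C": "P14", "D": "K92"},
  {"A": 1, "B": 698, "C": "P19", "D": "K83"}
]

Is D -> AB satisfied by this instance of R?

D=K12: 1 row → {A,B} = (6, 704) ✓
D=K61: 2 rows → {A,B} = (4, 716), (4, 716) ✓
D=K31: 2 rows → {A,B} takes values {(2, 708), (1, 714)} — violation
D=K83: 2 rows → {A,B} = (1, 698), (1, 698) ✓
D=K92: 1 row → {A,B} = (1, 697) ✓
Two rows agree on D but differ on AB, so D -> AB does not hold.

No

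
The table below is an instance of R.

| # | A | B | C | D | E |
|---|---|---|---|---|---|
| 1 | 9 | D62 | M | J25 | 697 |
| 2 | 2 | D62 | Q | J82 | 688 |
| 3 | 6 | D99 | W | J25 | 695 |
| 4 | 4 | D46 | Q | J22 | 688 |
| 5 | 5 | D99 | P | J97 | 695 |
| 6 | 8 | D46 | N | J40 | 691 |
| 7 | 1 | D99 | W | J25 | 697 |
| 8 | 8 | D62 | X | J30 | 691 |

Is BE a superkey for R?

Rows 3 and 5 have the same BE value (B=D99, E=695) but are distinct tuples, so BE does not determine every attribute — not a superkey.

No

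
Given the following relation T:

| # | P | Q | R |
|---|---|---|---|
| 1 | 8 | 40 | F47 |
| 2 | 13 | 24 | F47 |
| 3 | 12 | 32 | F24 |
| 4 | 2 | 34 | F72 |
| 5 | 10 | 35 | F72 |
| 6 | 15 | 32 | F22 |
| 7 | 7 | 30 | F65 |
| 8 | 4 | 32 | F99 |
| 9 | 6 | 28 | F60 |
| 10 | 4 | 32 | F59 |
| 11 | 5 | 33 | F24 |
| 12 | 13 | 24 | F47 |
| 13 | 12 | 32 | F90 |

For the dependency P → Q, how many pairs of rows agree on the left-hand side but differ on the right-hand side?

P=13: all 2 rows agree on Q — 0 pairs.
P=12: all 2 rows agree on Q — 0 pairs.
P=4: all 2 rows agree on Q — 0 pairs.

0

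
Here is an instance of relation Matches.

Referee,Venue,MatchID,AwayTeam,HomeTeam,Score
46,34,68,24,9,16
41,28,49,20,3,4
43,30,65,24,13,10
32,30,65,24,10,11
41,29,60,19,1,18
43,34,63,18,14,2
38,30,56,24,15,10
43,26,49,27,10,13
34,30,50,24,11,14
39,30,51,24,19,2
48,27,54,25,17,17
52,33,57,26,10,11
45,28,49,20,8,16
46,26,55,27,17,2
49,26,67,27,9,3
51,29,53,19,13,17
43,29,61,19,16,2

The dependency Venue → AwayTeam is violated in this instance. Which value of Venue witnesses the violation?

34

Venue=34: 2 rows → AwayTeam takes values {24, 18} — violation
Venue=28: 2 rows → AwayTeam = 20, 20 ✓
Venue=30: 5 rows → AwayTeam = 24, 24, 24, 24, 24 ✓
Venue=29: 3 rows → AwayTeam = 19, 19, 19 ✓
Venue=26: 3 rows → AwayTeam = 27, 27, 27 ✓
Venue=27: 1 row → AwayTeam = 25 ✓
Venue=33: 1 row → AwayTeam = 26 ✓
The only Venue value with inconsistent AwayTeam is Venue=34.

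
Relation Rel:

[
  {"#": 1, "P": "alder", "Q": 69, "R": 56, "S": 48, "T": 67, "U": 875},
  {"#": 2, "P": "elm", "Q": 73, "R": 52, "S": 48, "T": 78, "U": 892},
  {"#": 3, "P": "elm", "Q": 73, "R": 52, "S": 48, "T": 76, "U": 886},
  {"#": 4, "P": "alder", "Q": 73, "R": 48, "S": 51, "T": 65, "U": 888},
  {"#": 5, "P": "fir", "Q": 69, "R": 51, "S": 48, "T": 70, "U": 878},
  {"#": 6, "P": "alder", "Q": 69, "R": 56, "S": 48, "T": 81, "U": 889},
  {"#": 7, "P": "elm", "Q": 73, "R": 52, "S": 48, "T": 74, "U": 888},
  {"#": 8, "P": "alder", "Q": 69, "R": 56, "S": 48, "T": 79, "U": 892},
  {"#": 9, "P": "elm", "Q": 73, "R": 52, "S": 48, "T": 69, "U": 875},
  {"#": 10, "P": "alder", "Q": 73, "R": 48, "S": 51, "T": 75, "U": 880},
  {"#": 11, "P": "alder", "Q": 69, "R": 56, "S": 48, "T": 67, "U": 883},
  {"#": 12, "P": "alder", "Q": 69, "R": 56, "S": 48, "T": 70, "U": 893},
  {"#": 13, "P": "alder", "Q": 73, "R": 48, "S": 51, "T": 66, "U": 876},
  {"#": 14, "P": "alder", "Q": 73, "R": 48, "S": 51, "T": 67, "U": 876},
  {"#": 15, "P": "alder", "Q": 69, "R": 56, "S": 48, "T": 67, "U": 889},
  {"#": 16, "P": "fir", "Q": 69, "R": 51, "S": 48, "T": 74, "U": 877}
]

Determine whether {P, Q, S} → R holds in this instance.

(P=alder, Q=69, S=48): rows 1, 6, 8, 11, 12, 15 → R = 56, 56, 56, 56, 56, 56 ✓
(P=elm, Q=73, S=48): rows 2, 3, 7, 9 → R = 52, 52, 52, 52 ✓
(P=alder, Q=73, S=51): rows 4, 10, 13, 14 → R = 48, 48, 48, 48 ✓
(P=fir, Q=69, S=48): rows 5, 16 → R = 51, 51 ✓
Every {P, Q, S} value is associated with a single R value, so {P, Q, S} → R holds.

Yes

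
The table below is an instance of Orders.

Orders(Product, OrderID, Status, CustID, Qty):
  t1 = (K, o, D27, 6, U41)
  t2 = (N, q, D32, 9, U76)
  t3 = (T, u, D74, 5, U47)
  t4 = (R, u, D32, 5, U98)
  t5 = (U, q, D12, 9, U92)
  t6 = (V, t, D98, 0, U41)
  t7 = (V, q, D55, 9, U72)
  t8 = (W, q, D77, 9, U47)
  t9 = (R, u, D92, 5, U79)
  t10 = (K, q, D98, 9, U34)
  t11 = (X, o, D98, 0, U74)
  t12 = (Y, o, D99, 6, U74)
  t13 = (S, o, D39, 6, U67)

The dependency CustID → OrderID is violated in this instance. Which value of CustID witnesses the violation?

0

CustID=6: rows 1, 12, 13 → OrderID = o, o, o ✓
CustID=9: rows 2, 5, 7, 8, 10 → OrderID = q, q, q, q, q ✓
CustID=5: rows 3, 4, 9 → OrderID = u, u, u ✓
CustID=0: rows 6, 11 → OrderID takes values {t, o} — violation
The only CustID value with inconsistent OrderID is CustID=0.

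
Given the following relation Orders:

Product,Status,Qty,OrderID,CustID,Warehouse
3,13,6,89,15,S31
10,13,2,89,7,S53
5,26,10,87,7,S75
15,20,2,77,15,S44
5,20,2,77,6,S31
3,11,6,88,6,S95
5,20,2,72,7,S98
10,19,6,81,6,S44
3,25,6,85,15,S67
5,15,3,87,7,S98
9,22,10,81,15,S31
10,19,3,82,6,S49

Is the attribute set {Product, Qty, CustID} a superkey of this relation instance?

Two distinct rows share (Product=3, Qty=6, CustID=15), so {Product, Qty, CustID} does not determine every attribute — not a superkey.

No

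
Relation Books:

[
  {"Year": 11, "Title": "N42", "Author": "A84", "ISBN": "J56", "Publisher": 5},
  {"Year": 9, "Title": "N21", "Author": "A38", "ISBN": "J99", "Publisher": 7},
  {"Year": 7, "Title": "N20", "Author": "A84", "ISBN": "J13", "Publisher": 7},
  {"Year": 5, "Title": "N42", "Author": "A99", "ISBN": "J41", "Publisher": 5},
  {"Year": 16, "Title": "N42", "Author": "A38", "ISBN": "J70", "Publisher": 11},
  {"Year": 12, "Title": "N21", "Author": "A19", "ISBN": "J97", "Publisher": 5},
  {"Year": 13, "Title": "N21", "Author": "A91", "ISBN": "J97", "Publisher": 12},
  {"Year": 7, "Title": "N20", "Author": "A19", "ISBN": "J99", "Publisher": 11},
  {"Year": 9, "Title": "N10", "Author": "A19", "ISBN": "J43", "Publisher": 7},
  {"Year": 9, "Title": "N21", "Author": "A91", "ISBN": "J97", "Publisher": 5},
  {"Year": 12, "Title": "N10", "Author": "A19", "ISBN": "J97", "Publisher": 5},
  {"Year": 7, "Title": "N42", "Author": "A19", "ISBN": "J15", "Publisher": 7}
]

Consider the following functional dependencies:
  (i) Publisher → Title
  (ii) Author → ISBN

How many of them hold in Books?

0

(i) Publisher → Title: Publisher=5: 5 rows → Title takes values {N42, N21, N10} — violation; Publisher=7: 4 rows → Title takes values {N21, N20, N10, N42} — violation; Publisher=11: 2 rows → Title takes values {N42, N20} — violation — fails.
(ii) Author → ISBN: Author=A84: 2 rows → ISBN takes values {J56, J13} — violation; Author=A38: 2 rows → ISBN takes values {J99, J70} — violation; Author=A19: 5 rows → ISBN takes values {J97, J99, J43, J15} — violation — fails.
None of the 2 dependencies hold.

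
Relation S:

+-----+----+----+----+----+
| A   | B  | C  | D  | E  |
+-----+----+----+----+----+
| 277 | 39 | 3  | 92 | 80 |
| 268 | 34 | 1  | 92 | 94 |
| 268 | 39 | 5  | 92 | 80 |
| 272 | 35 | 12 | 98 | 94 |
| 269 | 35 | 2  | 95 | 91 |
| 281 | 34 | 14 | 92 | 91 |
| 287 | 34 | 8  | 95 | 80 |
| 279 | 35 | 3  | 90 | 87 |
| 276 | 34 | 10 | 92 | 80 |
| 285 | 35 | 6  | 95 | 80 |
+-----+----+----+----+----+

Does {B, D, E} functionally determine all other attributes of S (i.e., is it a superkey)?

No

Two distinct rows share (B=39, D=92, E=80), so {B, D, E} does not determine every attribute — not a superkey.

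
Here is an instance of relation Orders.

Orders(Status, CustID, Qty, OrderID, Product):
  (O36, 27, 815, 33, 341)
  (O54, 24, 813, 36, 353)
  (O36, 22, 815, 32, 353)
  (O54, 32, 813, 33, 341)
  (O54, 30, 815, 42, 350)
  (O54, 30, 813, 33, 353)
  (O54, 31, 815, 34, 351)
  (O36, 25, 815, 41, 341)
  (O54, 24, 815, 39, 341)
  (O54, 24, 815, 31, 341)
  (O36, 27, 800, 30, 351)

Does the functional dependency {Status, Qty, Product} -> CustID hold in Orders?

No

(Status=O36, Qty=815, Product=341): 2 rows → CustID takes values {27, 25} — violation
(Status=O54, Qty=813, Product=353): 2 rows → CustID takes values {24, 30} — violation
(Status=O36, Qty=815, Product=353): 1 row → CustID = 22 ✓
(Status=O54, Qty=813, Product=341): 1 row → CustID = 32 ✓
(Status=O54, Qty=815, Product=350): 1 row → CustID = 30 ✓
(Status=O54, Qty=815, Product=351): 1 row → CustID = 31 ✓
(Status=O54, Qty=815, Product=341): 2 rows → CustID = 24, 24 ✓
(Status=O36, Qty=800, Product=351): 1 row → CustID = 27 ✓
Two rows agree on {Status, Qty, Product} but differ on CustID, so {Status, Qty, Product} -> CustID does not hold.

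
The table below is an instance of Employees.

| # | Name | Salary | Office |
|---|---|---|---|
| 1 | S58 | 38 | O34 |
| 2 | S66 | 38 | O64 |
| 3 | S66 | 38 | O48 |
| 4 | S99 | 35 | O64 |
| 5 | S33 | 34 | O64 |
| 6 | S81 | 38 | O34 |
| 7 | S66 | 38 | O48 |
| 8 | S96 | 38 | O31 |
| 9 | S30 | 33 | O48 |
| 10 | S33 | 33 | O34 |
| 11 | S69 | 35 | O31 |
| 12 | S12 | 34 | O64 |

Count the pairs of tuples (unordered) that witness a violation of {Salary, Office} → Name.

2

(Salary=38, Office=O34): violating pairs (1,6) — 1 pair.
(Salary=38, Office=O48): all 2 rows agree on Name — 0 pairs.
(Salary=34, Office=O64): violating pairs (5,12) — 1 pair.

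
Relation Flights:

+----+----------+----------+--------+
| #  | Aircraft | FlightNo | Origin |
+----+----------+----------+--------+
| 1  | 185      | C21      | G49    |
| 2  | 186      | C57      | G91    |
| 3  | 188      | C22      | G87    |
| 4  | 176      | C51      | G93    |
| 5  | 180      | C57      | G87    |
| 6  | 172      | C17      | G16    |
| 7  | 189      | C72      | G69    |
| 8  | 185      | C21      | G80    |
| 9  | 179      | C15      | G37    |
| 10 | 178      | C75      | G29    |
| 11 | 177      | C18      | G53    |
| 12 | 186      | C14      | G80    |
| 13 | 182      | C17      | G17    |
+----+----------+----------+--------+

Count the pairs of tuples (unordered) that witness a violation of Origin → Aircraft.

2

Origin=G87: violating pairs (3,5) — 1 pair.
Origin=G80: violating pairs (8,12) — 1 pair.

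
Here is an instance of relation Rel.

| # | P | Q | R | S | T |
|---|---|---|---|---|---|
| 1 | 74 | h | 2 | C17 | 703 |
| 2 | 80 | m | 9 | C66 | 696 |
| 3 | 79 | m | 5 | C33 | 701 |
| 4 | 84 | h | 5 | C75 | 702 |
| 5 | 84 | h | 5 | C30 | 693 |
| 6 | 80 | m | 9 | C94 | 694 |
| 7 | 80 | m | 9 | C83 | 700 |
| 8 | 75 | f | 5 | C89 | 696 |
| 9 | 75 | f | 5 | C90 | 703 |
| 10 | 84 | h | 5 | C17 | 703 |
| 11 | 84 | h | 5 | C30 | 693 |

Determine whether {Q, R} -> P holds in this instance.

Yes

(Q=h, R=2): row 1 → P = 74 ✓
(Q=m, R=9): rows 2, 6, 7 → P = 80, 80, 80 ✓
(Q=m, R=5): row 3 → P = 79 ✓
(Q=h, R=5): rows 4, 5, 10, 11 → P = 84, 84, 84, 84 ✓
(Q=f, R=5): rows 8, 9 → P = 75, 75 ✓
Every {Q, R} value is associated with a single P value, so {Q, R} -> P holds.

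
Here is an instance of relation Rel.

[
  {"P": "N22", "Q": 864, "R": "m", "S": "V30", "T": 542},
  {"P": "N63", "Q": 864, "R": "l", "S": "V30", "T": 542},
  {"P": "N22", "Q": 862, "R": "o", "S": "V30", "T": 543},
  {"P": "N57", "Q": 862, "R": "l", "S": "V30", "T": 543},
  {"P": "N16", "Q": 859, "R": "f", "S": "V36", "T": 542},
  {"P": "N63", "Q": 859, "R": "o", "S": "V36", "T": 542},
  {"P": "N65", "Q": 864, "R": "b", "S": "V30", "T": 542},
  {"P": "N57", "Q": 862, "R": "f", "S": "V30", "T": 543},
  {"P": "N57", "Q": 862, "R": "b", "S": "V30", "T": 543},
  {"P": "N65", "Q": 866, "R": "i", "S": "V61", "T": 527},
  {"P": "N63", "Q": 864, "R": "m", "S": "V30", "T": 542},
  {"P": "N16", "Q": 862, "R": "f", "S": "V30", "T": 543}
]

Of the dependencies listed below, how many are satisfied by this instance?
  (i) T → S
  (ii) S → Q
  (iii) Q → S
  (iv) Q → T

(i) T → S: T=542: 6 rows → S takes values {V30, V36} — violation — fails.
(ii) S → Q: S=V30: 9 rows → Q takes values {864, 862} — violation — fails.
(iii) Q → S: every LHS value maps to a single RHS value — holds.
(iv) Q → T: every LHS value maps to a single RHS value — holds.
2 of the 4 dependencies hold.

2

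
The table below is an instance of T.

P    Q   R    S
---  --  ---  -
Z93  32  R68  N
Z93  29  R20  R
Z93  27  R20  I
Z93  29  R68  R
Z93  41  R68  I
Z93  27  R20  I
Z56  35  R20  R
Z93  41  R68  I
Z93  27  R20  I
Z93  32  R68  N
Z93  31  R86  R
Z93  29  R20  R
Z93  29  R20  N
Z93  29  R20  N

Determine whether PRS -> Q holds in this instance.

Yes

(P=Z93, R=R68, S=N): 2 rows → Q = 32, 32 ✓
(P=Z93, R=R20, S=R): 2 rows → Q = 29, 29 ✓
(P=Z93, R=R20, S=I): 3 rows → Q = 27, 27, 27 ✓
(P=Z93, R=R68, S=R): 1 row → Q = 29 ✓
(P=Z93, R=R68, S=I): 2 rows → Q = 41, 41 ✓
(P=Z56, R=R20, S=R): 1 row → Q = 35 ✓
(P=Z93, R=R86, S=R): 1 row → Q = 31 ✓
(P=Z93, R=R20, S=N): 2 rows → Q = 29, 29 ✓
Every PRS value is associated with a single Q value, so PRS -> Q holds.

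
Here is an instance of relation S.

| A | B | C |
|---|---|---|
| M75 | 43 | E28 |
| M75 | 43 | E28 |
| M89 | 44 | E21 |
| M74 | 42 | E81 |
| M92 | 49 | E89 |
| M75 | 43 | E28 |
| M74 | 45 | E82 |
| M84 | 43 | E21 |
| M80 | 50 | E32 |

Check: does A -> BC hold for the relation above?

No

A=M75: 3 rows → {B,C} = (43, E28), (43, E28), (43, E28) ✓
A=M89: 1 row → {B,C} = (44, E21) ✓
A=M74: 2 rows → {B,C} takes values {(42, E81), (45, E82)} — violation
A=M92: 1 row → {B,C} = (49, E89) ✓
A=M84: 1 row → {B,C} = (43, E21) ✓
A=M80: 1 row → {B,C} = (50, E32) ✓
Two rows agree on A but differ on BC, so A -> BC does not hold.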